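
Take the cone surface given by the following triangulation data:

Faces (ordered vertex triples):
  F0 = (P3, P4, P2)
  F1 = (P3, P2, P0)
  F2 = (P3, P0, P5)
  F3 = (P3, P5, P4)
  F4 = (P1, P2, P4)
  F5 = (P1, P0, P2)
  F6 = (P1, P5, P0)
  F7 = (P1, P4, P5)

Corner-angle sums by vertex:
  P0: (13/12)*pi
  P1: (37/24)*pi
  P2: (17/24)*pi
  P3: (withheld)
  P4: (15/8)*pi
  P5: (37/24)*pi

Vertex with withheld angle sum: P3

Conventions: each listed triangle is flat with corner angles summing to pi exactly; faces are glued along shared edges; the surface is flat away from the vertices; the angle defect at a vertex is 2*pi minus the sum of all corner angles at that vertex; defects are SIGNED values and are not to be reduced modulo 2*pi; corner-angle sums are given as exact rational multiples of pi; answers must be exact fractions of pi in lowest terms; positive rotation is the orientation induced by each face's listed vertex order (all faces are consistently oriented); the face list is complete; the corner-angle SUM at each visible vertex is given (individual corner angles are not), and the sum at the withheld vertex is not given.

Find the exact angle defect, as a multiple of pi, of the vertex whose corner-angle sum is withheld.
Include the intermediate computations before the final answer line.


V = 6, E = 12, F = 8; chi = V - E + F = 2
Gauss-Bonnet: total defect = 2*pi*chi = 4*pi; visible defects sum to (13/4)*pi

Answer: defect(P3) = (3/4)*pi


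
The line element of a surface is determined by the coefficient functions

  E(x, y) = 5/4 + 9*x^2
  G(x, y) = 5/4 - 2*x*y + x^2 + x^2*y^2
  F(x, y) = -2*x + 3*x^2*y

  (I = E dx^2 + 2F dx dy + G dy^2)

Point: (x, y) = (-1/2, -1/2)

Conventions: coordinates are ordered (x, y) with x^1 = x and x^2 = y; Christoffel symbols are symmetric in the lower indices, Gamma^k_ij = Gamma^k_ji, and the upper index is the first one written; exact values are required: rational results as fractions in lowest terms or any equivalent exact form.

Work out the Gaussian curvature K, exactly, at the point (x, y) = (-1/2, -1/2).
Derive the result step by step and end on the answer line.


E = 7/2, F = 5/8, G = 17/16, EG - F^2 = 213/64 at the point
E_x = -9, E_y = 0, F_x = -1/2, F_y = 3/4, G_x = -1/4, G_y = 3/4
E_yy = 0, F_xy = -3, G_xx = 5/2
Using the Brioschi determinant formula for K from the metric derivatives:
M1 = [[-E_yy/2 + F_xy - G_xx/2, E_x/2, F_x - E_y/2], [F_y - G_x/2, E, F], [G_y/2, F, G]] = [[-17/4, -9/2, -1/2], [7/8, 7/2, 5/8], [3/8, 5/8, 17/16]]; det M1 = -1361/128
M2 = [[0, E_y/2, G_x/2], [E_y/2, E, F], [G_x/2, F, G]] = [[0, 0, -1/8], [0, 7/2, 5/8], [-1/8, 5/8, 17/16]]; det M2 = -7/128
det M1 - det M2 = -677/64; K = -677/64 / (213/64)^2 = -43328/45369

Answer: K = -43328/45369


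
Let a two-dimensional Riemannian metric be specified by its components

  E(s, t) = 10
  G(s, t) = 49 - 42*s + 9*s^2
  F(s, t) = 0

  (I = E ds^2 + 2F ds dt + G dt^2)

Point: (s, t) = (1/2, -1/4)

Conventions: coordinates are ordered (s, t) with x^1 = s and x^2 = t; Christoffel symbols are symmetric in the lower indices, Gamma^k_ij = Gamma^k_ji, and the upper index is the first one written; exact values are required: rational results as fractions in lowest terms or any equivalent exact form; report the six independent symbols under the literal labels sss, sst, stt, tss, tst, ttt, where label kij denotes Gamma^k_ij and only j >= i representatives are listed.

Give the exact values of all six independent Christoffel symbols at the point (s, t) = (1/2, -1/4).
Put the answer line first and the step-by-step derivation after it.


Answer: Gamma_sss = 0, Gamma_sst = 0, Gamma_stt = 33/20, Gamma_tss = 0, Gamma_tst = -6/11, Gamma_ttt = 0

E = 10, F = 0, G = 121/4 at the point
E_s = 0, E_t = 0, F_s = 0, F_t = 0, G_s = -33, G_t = 0
EG - F^2 = 605/2;  g^inv = (2/605) * [[121/4, 0], [0, 10]]
first-kind symbols [ij,l] = (1/2)(d_i g_jl + d_j g_il - d_l g_ij): [ss,s] = E_s/2 = 0, [ss,t] = F_s - E_t/2 = 0, [st,s] = E_t/2 = 0, [st,t] = G_s/2 = -33/2, [tt,s] = F_t - G_s/2 = 33/2, [tt,t] = G_t/2 = 0
Gamma^s_ij = (G*[ij,s] - F*[ij,t])/(EG - F^2), Gamma^t_ij = (E*[ij,t] - F*[ij,s])/(EG - F^2)


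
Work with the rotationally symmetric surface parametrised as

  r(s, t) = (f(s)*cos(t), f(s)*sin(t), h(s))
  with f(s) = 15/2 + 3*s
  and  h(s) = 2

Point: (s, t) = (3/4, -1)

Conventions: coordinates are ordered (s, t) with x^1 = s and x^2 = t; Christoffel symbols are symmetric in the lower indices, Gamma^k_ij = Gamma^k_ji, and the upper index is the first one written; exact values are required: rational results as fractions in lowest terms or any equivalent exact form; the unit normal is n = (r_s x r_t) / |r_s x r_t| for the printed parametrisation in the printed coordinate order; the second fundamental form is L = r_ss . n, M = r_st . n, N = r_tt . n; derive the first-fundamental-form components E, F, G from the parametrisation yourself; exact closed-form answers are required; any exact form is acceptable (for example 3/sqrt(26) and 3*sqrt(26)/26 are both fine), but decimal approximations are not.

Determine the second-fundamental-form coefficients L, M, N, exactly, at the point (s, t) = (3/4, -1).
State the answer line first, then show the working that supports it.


Answer: L = 0, M = 0, N = 0

f = 39/4, f' = 3, f'' = 0, h' = 0, h'' = 0
E = 9, F = 0, G = 1521/16; answer radicand W^2 = 9
unnormalised second-form numerators: l = 0, m = 0, n = 0; L = l/sqrt(9), and similarly M = m/sqrt(W^2), N = n/sqrt(W^2)


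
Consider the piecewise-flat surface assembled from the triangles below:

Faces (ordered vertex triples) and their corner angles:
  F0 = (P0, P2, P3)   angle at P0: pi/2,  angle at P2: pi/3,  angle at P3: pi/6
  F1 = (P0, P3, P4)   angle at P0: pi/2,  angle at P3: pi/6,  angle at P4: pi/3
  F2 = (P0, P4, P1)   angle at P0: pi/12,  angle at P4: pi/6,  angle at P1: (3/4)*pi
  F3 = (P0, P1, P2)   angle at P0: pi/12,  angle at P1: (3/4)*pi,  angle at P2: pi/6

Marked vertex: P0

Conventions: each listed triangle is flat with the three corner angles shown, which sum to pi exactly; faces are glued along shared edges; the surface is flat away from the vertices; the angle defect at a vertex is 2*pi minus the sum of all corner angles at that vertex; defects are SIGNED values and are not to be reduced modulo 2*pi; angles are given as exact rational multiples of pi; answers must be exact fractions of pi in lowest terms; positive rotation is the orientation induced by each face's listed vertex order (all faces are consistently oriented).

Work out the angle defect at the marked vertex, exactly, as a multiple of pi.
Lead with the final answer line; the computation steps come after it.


Answer: defect(P0) = (5/6)*pi

Sum of corner angles at P0: (7/6)*pi
defect = 2*pi - (7/6)*pi


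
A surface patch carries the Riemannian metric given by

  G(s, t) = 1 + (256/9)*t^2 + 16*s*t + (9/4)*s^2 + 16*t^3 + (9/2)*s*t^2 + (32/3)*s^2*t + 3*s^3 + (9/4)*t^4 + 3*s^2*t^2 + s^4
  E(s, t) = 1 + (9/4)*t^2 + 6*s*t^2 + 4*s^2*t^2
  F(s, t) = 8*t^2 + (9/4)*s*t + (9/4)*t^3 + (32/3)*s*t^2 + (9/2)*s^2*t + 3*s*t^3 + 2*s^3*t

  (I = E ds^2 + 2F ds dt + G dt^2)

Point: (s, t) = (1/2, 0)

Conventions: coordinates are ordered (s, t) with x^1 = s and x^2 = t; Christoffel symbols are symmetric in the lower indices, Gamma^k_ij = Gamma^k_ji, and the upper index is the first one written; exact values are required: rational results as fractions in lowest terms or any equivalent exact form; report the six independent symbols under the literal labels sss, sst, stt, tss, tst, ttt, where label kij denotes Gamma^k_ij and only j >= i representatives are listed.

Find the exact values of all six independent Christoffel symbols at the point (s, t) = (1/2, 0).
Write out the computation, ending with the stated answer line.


E = 1, F = 0, G = 2 at the point
E_s = 0, E_t = 0, F_s = 0, F_t = 5/2, G_s = 5, G_t = 32/3
EG - F^2 = 2;  g^inv = (1/2) * [[2, 0], [0, 1]]
first-kind symbols [ij,l] = (1/2)(d_i g_jl + d_j g_il - d_l g_ij): [ss,s] = E_s/2 = 0, [ss,t] = F_s - E_t/2 = 0, [st,s] = E_t/2 = 0, [st,t] = G_s/2 = 5/2, [tt,s] = F_t - G_s/2 = 0, [tt,t] = G_t/2 = 16/3
Gamma^s_ij = (G*[ij,s] - F*[ij,t])/(EG - F^2), Gamma^t_ij = (E*[ij,t] - F*[ij,s])/(EG - F^2)

Answer: Gamma_sss = 0, Gamma_sst = 0, Gamma_stt = 0, Gamma_tss = 0, Gamma_tst = 5/4, Gamma_ttt = 8/3


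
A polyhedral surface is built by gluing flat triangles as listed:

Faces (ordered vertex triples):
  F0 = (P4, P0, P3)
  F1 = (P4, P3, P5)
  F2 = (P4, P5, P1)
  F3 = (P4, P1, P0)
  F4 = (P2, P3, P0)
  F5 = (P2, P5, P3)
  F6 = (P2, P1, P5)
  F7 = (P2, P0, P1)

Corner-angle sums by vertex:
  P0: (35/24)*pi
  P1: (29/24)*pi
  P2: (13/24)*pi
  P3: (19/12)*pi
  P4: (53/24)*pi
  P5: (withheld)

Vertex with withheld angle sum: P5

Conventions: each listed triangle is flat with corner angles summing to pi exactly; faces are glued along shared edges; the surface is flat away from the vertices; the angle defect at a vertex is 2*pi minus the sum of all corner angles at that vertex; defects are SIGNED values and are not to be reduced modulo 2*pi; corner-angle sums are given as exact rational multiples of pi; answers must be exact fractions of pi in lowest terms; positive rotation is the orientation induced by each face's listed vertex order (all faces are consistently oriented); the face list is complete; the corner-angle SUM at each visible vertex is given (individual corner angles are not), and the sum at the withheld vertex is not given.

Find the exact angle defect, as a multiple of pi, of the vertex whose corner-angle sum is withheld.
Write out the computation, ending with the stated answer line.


V = 6, E = 12, F = 8; chi = V - E + F = 2
Gauss-Bonnet: total defect = 2*pi*chi = 4*pi; visible defects sum to 3*pi

Answer: defect(P5) = pi


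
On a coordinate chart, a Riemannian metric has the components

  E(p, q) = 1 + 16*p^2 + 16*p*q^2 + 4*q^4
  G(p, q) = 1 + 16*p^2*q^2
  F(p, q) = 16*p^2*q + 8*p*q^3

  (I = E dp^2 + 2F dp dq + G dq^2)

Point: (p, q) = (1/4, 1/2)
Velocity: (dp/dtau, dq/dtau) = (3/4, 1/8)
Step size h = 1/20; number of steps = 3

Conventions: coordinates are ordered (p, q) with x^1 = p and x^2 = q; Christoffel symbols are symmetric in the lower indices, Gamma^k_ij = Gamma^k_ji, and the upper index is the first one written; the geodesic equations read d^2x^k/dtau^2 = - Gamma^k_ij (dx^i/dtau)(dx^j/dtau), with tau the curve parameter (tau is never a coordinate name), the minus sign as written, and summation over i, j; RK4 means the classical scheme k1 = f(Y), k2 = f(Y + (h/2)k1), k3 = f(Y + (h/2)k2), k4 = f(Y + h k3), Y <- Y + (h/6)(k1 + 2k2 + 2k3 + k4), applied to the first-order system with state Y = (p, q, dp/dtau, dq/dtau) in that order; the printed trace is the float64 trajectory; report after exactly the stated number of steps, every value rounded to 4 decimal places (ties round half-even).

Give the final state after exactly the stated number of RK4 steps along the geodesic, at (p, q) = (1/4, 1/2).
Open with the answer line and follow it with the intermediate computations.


Answer: p = 0.3520, q = 0.5151, dp/dtau = 0.6218, dq/dtau = 0.0796

f(Y) = (dp/dtau, dq/dtau, -Gamma^p_ij Y'^i Y'^j, -Gamma^q_ij Y'^i Y'^j) with the Gammas evaluated at the stage position; h = 0.050000; intermediate values shown to 6 dp
step 0: p = 0.2500, q = 0.5000, dp/dtau = 0.7500, dq/dtau = 0.1250
step 1:
  k1: at (p, q) = (0.250000, 0.500000), (dp/dtau, dq/dtau) = (0.750000, 0.125000); Gamma_ppp = 1.714286, Gamma_ppq = 0.857143, Gamma_pqq = 0.428571, Gamma_qpp = 0.571429, Gamma_qpq = 0.285714, Gamma_qqq = 0.142857; k1 = (0.750000, 0.125000, -1.131696, -0.377232)
  k2: at (p, q) = (0.268750, 0.503125), (dp/dtau, dq/dtau) = (0.721708, 0.115569); Gamma_ppp = 1.667591, Gamma_ppq = 0.839007, Gamma_pqq = 0.448165, Gamma_qpp = 0.570385, Gamma_qpq = 0.286975, Gamma_qqq = 0.153291; k2 = (0.721708, 0.115569, -1.014529, -0.347011)
  k3: at (p, q) = (0.268043, 0.502889), (dp/dtau, dq/dtau) = (0.724637, 0.116325); Gamma_ppp = 1.669498, Gamma_ppq = 0.839573, Gamma_pqq = 0.447497, Gamma_qpp = 0.570459, Gamma_qpq = 0.286878, Gamma_qqq = 0.152907; k3 = (0.724637, 0.116325, -1.024247, -0.349980)
  k4: at (p, q) = (0.286232, 0.505816), (dp/dtau, dq/dtau) = (0.698788, 0.107501); Gamma_ppp = 1.624225, Gamma_ppq = 0.821559, Gamma_pqq = 0.464905, Gamma_qpp = 0.567796, Gamma_qpq = 0.287200, Gamma_qqq = 0.162521; k4 = (0.698788, 0.107501, -0.921920, -0.322284)
  Y <- Y + (h/6)(k1 + 2k2 + 2k3 + k4): p = 0.2862, q = 0.5058, dp/dtau = 0.6989, dq/dtau = 0.1076
step 2:
  k1: at (p, q) = (0.286179, 0.505802), (dp/dtau, dq/dtau) = (0.698907, 0.107554); Gamma_ppp = 1.624363, Gamma_ppq = 0.821607, Gamma_pqq = 0.464858, Gamma_qpp = 0.567805, Gamma_qpq = 0.287197, Gamma_qqq = 0.162494; k1 = (0.698907, 0.107554, -0.922352, -0.322414)
  k2: at (p, q) = (0.303652, 0.508491), (dp/dtau, dq/dtau) = (0.675848, 0.099494); Gamma_ppp = 1.581365, Gamma_ppq = 0.804110, Gamma_pqq = 0.480184, Gamma_qpp = 0.563988, Gamma_qpq = 0.286783, Gamma_qqq = 0.171256; k2 = (0.675848, 0.099494, -0.835216, -0.297877)
  k3: at (p, q) = (0.303075, 0.508290), (dp/dtau, dq/dtau) = (0.678027, 0.100107); Gamma_ppp = 1.582913, Gamma_ppq = 0.804578, Gamma_pqq = 0.479742, Gamma_qpp = 0.564130, Gamma_qpq = 0.286742, Gamma_qqq = 0.170974; k3 = (0.678027, 0.100107, -0.841727, -0.299981)
  k4: at (p, q) = (0.320080, 0.510808), (dp/dtau, dq/dtau) = (0.656821, 0.092555); Gamma_ppp = 1.541789, Gamma_ppq = 0.787558, Gamma_pqq = 0.493496, Gamma_qpp = 0.559507, Gamma_qpq = 0.285800, Gamma_qqq = 0.179087; k4 = (0.656821, 0.092555, -0.765130, -0.277662)
  Y <- Y + (h/6)(k1 + 2k2 + 2k3 + k4): p = 0.3200, q = 0.5108, dp/dtau = 0.6569, dq/dtau = 0.0926
step 3:
  k1: at (p, q) = (0.320041, 0.510797), (dp/dtau, dq/dtau) = (0.656896, 0.092589); Gamma_ppp = 1.541889, Gamma_ppq = 0.787592, Gamma_pqq = 0.493468, Gamma_qpp = 0.559518, Gamma_qpq = 0.285800, Gamma_qqq = 0.179069; k1 = (0.656896, 0.092589, -0.765378, -0.277739)
  k2: at (p, q) = (0.336464, 0.513111), (dp/dtau, dq/dtau) = (0.637761, 0.085646); Gamma_ppp = 1.503092, Gamma_ppq = 0.771253, Gamma_pqq = 0.505736, Gamma_qpp = 0.554360, Gamma_qpq = 0.284448, Gamma_qqq = 0.186522; k2 = (0.637761, 0.085646, -0.699330, -0.257922)
  k3: at (p, q) = (0.335985, 0.512938), (dp/dtau, dq/dtau) = (0.639412, 0.086141); Gamma_ppp = 1.504340, Gamma_ppq = 0.771633, Gamma_pqq = 0.505436, Gamma_qpp = 0.554516, Gamma_qpq = 0.284432, Gamma_qqq = 0.186309; k3 = (0.639412, 0.086141, -0.703800, -0.259428)
  k4: at (p, q) = (0.352012, 0.515104), (dp/dtau, dq/dtau) = (0.621706, 0.079618); Gamma_ppp = 1.467429, Gamma_ppq = 0.755878, Gamma_pqq = 0.516552, Gamma_qpp = 0.548979, Gamma_qpq = 0.282781, Gamma_qqq = 0.193247; k4 = (0.621706, 0.079618, -0.645292, -0.241410)
  Y <- Y + (h/6)(k1 + 2k2 + 2k3 + k4): p = 0.3520, q = 0.5151, dp/dtau = 0.6218, dq/dtau = 0.0796


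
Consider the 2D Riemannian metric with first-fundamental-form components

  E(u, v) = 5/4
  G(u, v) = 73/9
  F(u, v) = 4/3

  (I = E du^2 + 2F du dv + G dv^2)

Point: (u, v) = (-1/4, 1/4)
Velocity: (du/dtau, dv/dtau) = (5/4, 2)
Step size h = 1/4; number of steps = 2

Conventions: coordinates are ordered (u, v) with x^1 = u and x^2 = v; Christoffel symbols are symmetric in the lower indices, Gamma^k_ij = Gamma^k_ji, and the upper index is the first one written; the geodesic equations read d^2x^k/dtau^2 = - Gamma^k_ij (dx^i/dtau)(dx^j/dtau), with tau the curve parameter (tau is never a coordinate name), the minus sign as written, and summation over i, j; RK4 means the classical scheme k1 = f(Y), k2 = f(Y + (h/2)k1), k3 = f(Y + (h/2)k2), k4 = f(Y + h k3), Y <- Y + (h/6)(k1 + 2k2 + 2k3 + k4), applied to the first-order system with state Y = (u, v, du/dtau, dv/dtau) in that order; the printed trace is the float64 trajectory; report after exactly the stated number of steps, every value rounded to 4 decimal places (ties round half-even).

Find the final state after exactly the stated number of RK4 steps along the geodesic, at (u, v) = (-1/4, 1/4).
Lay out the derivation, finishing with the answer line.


f(Y) = (du/dtau, dv/dtau, -Gamma^u_ij Y'^i Y'^j, -Gamma^v_ij Y'^i Y'^j) with the Gammas evaluated at the stage position; h = 0.250000; intermediate values shown to 6 dp
step 0: u = -0.2500, v = 0.2500, du/dtau = 1.2500, dv/dtau = 2.0000
step 1:
  k1: at (u, v) = (-0.250000, 0.250000), (du/dtau, dv/dtau) = (1.250000, 2.000000); Gamma_uuu = 0.000000, Gamma_uuv = 0.000000, Gamma_uvv = 0.000000, Gamma_vuu = 0.000000, Gamma_vuv = 0.000000, Gamma_vvv = 0.000000; k1 = (1.250000, 2.000000, 0.000000, 0.000000)
  k2: at (u, v) = (-0.093750, 0.500000), (du/dtau, dv/dtau) = (1.250000, 2.000000); Gamma_uuu = 0.000000, Gamma_uuv = 0.000000, Gamma_uvv = 0.000000, Gamma_vuu = 0.000000, Gamma_vuv = 0.000000, Gamma_vvv = 0.000000; k2 = (1.250000, 2.000000, 0.000000, 0.000000)
  k3: at (u, v) = (-0.093750, 0.500000), (du/dtau, dv/dtau) = (1.250000, 2.000000); Gamma_uuu = 0.000000, Gamma_uuv = 0.000000, Gamma_uvv = 0.000000, Gamma_vuu = 0.000000, Gamma_vuv = 0.000000, Gamma_vvv = 0.000000; k3 = (1.250000, 2.000000, 0.000000, 0.000000)
  k4: at (u, v) = (0.062500, 0.750000), (du/dtau, dv/dtau) = (1.250000, 2.000000); Gamma_uuu = 0.000000, Gamma_uuv = 0.000000, Gamma_uvv = 0.000000, Gamma_vuu = 0.000000, Gamma_vuv = 0.000000, Gamma_vvv = 0.000000; k4 = (1.250000, 2.000000, 0.000000, 0.000000)
  Y <- Y + (h/6)(k1 + 2k2 + 2k3 + k4): u = 0.0625, v = 0.7500, du/dtau = 1.2500, dv/dtau = 2.0000
step 2:
  k1: at (u, v) = (0.062500, 0.750000), (du/dtau, dv/dtau) = (1.250000, 2.000000); Gamma_uuu = 0.000000, Gamma_uuv = 0.000000, Gamma_uvv = 0.000000, Gamma_vuu = 0.000000, Gamma_vuv = 0.000000, Gamma_vvv = 0.000000; k1 = (1.250000, 2.000000, 0.000000, 0.000000)
  k2: at (u, v) = (0.218750, 1.000000), (du/dtau, dv/dtau) = (1.250000, 2.000000); Gamma_uuu = 0.000000, Gamma_uuv = 0.000000, Gamma_uvv = 0.000000, Gamma_vuu = 0.000000, Gamma_vuv = 0.000000, Gamma_vvv = 0.000000; k2 = (1.250000, 2.000000, 0.000000, 0.000000)
  k3: at (u, v) = (0.218750, 1.000000), (du/dtau, dv/dtau) = (1.250000, 2.000000); Gamma_uuu = 0.000000, Gamma_uuv = 0.000000, Gamma_uvv = 0.000000, Gamma_vuu = 0.000000, Gamma_vuv = 0.000000, Gamma_vvv = 0.000000; k3 = (1.250000, 2.000000, 0.000000, 0.000000)
  k4: at (u, v) = (0.375000, 1.250000), (du/dtau, dv/dtau) = (1.250000, 2.000000); Gamma_uuu = 0.000000, Gamma_uuv = 0.000000, Gamma_uvv = 0.000000, Gamma_vuu = 0.000000, Gamma_vuv = 0.000000, Gamma_vvv = 0.000000; k4 = (1.250000, 2.000000, 0.000000, 0.000000)
  Y <- Y + (h/6)(k1 + 2k2 + 2k3 + k4): u = 0.3750, v = 1.2500, du/dtau = 1.2500, dv/dtau = 2.0000

Answer: u = 0.3750, v = 1.2500, du/dtau = 1.2500, dv/dtau = 2.0000


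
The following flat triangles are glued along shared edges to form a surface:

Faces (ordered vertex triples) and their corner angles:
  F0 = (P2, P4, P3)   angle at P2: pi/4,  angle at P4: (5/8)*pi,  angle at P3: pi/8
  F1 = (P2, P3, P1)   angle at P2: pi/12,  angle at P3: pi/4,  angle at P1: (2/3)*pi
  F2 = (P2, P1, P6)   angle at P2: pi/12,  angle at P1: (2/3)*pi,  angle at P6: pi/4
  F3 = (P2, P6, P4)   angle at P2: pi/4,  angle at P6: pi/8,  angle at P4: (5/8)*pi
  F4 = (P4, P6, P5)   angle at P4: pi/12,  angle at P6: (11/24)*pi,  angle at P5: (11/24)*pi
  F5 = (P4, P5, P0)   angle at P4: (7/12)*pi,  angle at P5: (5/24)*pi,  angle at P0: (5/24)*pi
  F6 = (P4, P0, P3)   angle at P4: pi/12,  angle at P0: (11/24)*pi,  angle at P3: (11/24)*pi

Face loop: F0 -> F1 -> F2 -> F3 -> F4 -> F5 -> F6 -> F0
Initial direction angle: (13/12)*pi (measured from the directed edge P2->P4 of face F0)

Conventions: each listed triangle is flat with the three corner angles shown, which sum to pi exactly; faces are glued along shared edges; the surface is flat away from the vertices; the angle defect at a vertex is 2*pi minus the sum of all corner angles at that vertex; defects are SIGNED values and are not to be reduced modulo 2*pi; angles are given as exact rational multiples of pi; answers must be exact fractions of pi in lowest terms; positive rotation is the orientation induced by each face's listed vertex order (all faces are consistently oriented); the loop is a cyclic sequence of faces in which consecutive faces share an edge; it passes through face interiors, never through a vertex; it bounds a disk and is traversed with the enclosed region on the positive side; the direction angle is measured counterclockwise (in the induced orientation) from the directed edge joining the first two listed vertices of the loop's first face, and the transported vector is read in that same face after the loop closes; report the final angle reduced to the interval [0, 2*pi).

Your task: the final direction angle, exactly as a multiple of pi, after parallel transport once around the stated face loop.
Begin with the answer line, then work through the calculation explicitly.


Answer: final direction angle = (5/12)*pi

enclosed vertex P2: corner angles sum to (2/3)*pi, defect = 2*pi - (2/3)*pi = (4/3)*pi
enclosed vertex P4: corner angles sum to 2*pi, defect = 2*pi - 2*pi = 0
final direction = starting direction + enclosed defect total, reduced mod 2*pi (induced orientation)
final angle = (13/12)*pi + (4/3)*pi = (5/12)*pi (mod 2*pi)


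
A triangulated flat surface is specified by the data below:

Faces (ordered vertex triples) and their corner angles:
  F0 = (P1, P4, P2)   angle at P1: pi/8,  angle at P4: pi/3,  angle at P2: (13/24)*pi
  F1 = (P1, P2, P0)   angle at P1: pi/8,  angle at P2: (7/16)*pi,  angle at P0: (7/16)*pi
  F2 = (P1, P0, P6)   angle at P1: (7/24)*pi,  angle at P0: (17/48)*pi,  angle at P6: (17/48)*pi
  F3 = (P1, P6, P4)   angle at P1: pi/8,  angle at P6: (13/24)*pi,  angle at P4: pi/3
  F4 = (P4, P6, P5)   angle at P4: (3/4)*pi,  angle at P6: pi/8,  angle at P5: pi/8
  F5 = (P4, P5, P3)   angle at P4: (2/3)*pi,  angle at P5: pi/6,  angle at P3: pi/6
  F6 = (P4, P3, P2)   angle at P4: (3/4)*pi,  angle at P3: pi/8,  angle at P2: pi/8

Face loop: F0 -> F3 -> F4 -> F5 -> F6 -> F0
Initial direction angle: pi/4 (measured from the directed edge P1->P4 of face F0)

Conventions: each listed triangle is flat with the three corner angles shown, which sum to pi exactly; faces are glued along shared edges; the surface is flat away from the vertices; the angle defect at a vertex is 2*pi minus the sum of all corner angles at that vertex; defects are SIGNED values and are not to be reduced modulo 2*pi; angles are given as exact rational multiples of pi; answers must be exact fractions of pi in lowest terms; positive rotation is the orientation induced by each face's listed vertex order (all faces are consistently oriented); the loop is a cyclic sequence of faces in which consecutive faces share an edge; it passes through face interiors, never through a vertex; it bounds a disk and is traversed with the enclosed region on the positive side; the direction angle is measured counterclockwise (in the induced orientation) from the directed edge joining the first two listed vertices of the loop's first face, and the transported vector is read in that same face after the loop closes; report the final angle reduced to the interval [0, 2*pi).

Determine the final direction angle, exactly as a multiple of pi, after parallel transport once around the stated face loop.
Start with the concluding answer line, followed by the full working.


Answer: final direction angle = (17/12)*pi

enclosed vertex P4: corner angles sum to (17/6)*pi, defect = 2*pi - (17/6)*pi = (-5/6)*pi
the final direction is the initial angle plus the enclosed defects, taken mod 2*pi in the induced orientation
final angle = pi/4 - (5/6)*pi = (17/12)*pi (mod 2*pi)


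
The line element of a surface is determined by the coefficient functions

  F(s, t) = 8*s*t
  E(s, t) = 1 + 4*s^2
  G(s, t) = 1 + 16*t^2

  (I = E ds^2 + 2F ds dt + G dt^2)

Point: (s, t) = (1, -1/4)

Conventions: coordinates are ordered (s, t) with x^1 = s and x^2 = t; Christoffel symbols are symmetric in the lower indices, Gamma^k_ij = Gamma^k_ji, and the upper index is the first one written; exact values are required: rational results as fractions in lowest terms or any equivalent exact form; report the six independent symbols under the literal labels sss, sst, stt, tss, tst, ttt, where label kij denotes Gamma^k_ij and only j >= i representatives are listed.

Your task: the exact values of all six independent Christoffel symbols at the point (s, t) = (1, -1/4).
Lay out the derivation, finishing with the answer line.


E = 5, F = -2, G = 2 at the point
E_s = 8, E_t = 0, F_s = -2, F_t = 8, G_s = 0, G_t = -8
EG - F^2 = 6;  g^inv = (1/6) * [[2, 2], [2, 5]]
first-kind symbols [ij,l] = (1/2)(d_i g_jl + d_j g_il - d_l g_ij): [ss,s] = E_s/2 = 4, [ss,t] = F_s - E_t/2 = -2, [st,s] = E_t/2 = 0, [st,t] = G_s/2 = 0, [tt,s] = F_t - G_s/2 = 8, [tt,t] = G_t/2 = -4
Gamma^s_ij = (G*[ij,s] - F*[ij,t])/(EG - F^2), Gamma^t_ij = (E*[ij,t] - F*[ij,s])/(EG - F^2)

Answer: Gamma_sss = 2/3, Gamma_sst = 0, Gamma_stt = 4/3, Gamma_tss = -1/3, Gamma_tst = 0, Gamma_ttt = -2/3


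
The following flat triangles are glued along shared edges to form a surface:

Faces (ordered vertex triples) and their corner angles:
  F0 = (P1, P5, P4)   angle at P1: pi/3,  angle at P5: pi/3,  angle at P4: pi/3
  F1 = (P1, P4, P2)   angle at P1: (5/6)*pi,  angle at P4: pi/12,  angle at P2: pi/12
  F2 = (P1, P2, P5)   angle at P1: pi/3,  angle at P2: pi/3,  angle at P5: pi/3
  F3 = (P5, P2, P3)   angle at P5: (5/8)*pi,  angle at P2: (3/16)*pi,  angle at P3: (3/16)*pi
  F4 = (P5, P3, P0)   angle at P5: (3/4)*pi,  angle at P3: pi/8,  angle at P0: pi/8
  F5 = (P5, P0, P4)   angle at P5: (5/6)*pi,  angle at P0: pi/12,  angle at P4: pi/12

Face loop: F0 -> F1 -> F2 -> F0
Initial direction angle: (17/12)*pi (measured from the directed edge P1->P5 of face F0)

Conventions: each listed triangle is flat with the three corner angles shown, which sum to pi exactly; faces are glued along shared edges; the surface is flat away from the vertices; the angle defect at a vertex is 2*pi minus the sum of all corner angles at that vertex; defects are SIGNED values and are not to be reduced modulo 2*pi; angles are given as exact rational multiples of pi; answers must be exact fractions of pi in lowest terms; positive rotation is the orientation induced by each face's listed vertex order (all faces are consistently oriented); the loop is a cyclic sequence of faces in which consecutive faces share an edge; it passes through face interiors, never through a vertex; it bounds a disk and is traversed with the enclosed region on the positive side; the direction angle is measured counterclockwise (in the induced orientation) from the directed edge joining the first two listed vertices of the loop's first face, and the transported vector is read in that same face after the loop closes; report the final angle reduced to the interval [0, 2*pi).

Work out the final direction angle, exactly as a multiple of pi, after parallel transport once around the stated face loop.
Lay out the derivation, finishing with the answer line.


enclosed vertex P1: corner angles sum to (3/2)*pi, defect = 2*pi - (3/2)*pi = pi/2
summing the enclosed defects onto the initial angle, mod 2*pi in the induced orientation:
final angle = (17/12)*pi + pi/2 = (23/12)*pi (mod 2*pi)

Answer: final direction angle = (23/12)*pi


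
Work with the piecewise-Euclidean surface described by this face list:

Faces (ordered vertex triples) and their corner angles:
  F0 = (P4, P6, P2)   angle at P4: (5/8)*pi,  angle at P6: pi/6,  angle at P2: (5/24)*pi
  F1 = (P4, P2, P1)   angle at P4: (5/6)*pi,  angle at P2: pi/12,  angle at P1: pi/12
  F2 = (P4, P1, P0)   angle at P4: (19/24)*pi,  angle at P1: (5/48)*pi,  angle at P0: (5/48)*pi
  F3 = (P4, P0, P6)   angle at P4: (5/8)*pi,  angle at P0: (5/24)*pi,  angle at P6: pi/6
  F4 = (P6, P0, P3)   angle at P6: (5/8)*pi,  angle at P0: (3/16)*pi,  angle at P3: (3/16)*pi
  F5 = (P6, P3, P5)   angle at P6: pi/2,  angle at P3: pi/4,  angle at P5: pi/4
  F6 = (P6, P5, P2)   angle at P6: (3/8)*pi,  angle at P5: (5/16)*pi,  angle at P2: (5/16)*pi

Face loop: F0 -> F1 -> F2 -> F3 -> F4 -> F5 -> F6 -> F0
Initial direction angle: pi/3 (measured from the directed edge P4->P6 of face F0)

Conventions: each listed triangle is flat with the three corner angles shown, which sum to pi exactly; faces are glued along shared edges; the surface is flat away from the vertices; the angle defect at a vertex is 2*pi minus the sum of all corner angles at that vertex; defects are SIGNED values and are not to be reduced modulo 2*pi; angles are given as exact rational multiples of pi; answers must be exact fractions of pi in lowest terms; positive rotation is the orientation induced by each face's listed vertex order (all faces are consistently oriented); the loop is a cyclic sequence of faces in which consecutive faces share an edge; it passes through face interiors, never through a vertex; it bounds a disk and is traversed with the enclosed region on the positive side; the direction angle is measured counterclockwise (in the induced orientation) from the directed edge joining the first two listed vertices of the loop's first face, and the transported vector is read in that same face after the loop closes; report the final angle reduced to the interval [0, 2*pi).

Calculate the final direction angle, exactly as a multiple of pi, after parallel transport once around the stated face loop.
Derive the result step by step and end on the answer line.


enclosed vertex P4: corner angles sum to (23/8)*pi, defect = 2*pi - (23/8)*pi = (-7/8)*pi
enclosed vertex P6: corner angles sum to (11/6)*pi, defect = 2*pi - (11/6)*pi = pi/6
transport around the loop rotates by the sum of enclosed defects; add to the initial angle mod 2*pi
final angle = pi/3 - (17/24)*pi = (13/8)*pi (mod 2*pi)

Answer: final direction angle = (13/8)*pi


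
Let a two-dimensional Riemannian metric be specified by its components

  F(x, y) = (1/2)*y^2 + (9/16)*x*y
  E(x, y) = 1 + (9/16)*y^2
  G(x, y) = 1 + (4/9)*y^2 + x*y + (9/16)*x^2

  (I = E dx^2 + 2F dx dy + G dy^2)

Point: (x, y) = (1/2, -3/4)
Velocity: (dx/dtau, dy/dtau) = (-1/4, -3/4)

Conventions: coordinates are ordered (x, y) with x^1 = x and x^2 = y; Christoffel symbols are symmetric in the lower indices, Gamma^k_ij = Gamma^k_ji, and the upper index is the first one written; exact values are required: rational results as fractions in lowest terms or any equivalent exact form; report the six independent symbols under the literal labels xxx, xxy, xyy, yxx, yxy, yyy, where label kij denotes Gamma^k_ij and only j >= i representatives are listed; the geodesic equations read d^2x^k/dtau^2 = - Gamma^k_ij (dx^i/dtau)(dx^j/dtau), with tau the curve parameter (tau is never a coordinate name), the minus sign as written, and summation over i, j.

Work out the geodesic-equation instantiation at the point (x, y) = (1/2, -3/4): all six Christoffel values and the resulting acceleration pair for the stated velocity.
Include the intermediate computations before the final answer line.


E = 337/256, F = 9/128, G = 65/64 at the point
E_x = 0, E_y = -27/32, F_x = -27/64, F_y = -15/32, G_x = -3/16, G_y = -1/6
EG - F^2 = 341/256;  g^inv = (256/341) * [[65/64, -9/128], [-9/128, 337/256]]
first-kind symbols [ij,l] = (1/2)(d_i g_jl + d_j g_il - d_l g_ij): [xx,x] = E_x/2 = 0, [xx,y] = F_x - E_y/2 = 0, [xy,x] = E_y/2 = -27/64, [xy,y] = G_x/2 = -3/32, [yy,x] = F_y - G_x/2 = -3/8, [yy,y] = G_y/2 = -1/12
Gamma^x_ij = (G*[ij,x] - F*[ij,y])/(EG - F^2), Gamma^y_ij = (E*[ij,y] - F*[ij,x])/(EG - F^2)
Gamma_xxx = 0, Gamma_xxy = -108/341, Gamma_xyy = -96/341, Gamma_yxx = 0, Gamma_yxy = -24/341, Gamma_yyy = -64/1023
d^2x/dtau^2 = -(Gamma_xxx*(-1/4)^2 + 2*Gamma_xxy*(-1/4)*(-3/4) + Gamma_xyy*(-3/4)^2) = 189/682
d^2y/dtau^2 = -(Gamma_yxx*(-1/4)^2 + 2*Gamma_yxy*(-1/4)*(-3/4) + Gamma_yyy*(-3/4)^2) = 21/341

Answer: Gamma_xxx = 0, Gamma_xxy = -108/341, Gamma_xyy = -96/341, Gamma_yxx = 0, Gamma_yxy = -24/341, Gamma_yyy = -64/1023; accelerations (d^2x/dtau^2, d^2y/dtau^2) = (189/682, 21/341)


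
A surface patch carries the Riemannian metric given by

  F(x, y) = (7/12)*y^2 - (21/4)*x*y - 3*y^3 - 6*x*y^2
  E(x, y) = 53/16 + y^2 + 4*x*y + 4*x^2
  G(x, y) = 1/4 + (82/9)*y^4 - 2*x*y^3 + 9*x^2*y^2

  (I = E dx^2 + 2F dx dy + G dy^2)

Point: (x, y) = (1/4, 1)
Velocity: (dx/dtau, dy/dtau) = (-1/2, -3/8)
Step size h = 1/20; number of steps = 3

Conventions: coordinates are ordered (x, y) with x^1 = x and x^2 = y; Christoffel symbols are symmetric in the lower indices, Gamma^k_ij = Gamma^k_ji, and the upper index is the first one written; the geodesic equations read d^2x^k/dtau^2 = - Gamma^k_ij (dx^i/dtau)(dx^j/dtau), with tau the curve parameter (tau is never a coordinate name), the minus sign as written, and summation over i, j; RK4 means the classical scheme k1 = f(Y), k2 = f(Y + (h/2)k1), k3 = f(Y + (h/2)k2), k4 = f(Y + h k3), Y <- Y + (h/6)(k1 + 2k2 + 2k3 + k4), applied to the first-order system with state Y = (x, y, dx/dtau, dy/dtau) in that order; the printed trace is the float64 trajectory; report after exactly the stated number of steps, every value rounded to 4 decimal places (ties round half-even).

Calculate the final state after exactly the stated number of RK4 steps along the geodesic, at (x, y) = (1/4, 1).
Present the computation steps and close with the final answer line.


f(Y) = (dx/dtau, dy/dtau, -Gamma^x_ij Y'^i Y'^j, -Gamma^y_ij Y'^i Y'^j) with the Gammas evaluated at the stage position; h = 0.050000; intermediate values shown to 6 dp
step 0: x = 0.2500, y = 1.0000, dx/dtau = -0.5000, dy/dtau = -0.3750
step 1:
  k1: at (x, y) = (0.250000, 1.000000), (dx/dtau, dy/dtau) = (-0.500000, -0.375000); Gamma_xxx = -1.531469, Gamma_xxy = 0.824413, Gamma_xyy = -1.273420, Gamma_yxx = -2.202797, Gamma_yxy = 0.590113, Gamma_yyy = 1.207159; k1 = (-0.500000, -0.375000, 0.252787, 0.159650)
  k2: at (x, y) = (0.237500, 0.990625), (dx/dtau, dy/dtau) = (-0.493680, -0.371009); Gamma_xxx = -1.454712, Gamma_xxy = 0.764436, Gamma_xyy = -1.191499, Gamma_yxx = -2.184764, Gamma_yxy = 0.544167, Gamma_yyy = 1.278878; k2 = (-0.493680, -0.371009, 0.238522, 0.157098)
  k3: at (x, y) = (0.237658, 0.990725), (dx/dtau, dy/dtau) = (-0.494037, -0.371073); Gamma_xxx = -1.455691, Gamma_xxy = 0.765166, Gamma_xyy = -1.192455, Gamma_yxx = -2.185077, Gamma_yxy = 0.544752, Gamma_yyy = 1.278028; k3 = (-0.494037, -0.371073, 0.238943, 0.157608)
  k4: at (x, y) = (0.225298, 0.981446), (dx/dtau, dy/dtau) = (-0.488053, -0.367120); Gamma_xxx = -1.382048, Gamma_xxy = 0.709802, Gamma_xyy = -1.117665, Gamma_yxx = -2.169300, Gamma_yxy = 0.501312, Gamma_yyy = 1.345488; k4 = (-0.488053, -0.367120, 0.225477, 0.155733)
  Y <- Y + (h/6)(k1 + 2k2 + 2k3 + k4): x = 0.2253, y = 0.9814, dx/dtau = -0.4881, dy/dtau = -0.3671
step 2:
  k1: at (x, y) = (0.225304, 0.981448), (dx/dtau, dy/dtau) = (-0.488057, -0.367127); Gamma_xxx = -1.382087, Gamma_xxy = 0.709828, Gamma_xyy = -1.117694, Gamma_yxx = -2.169325, Gamma_yxy = 0.501336, Gamma_yyy = 1.345461; k1 = (-0.488057, -0.367127, 0.225485, 0.155731)
  k2: at (x, y) = (0.213103, 0.972269), (dx/dtau, dy/dtau) = (-0.482420, -0.363233); Gamma_xxx = -1.311464, Gamma_xxy = 0.658823, Gamma_xyy = -1.049528, Gamma_yxx = -2.155796, Gamma_yxy = 0.460288, Gamma_yyy = 1.408911; k2 = (-0.482420, -0.363233, 0.212796, 0.154512)
  k3: at (x, y) = (0.213244, 0.972367), (dx/dtau, dy/dtau) = (-0.482737, -0.363264); Gamma_xxx = -1.312278, Gamma_xxy = 0.659391, Gamma_xyy = -1.050268, Gamma_yxx = -2.155986, Gamma_yxy = 0.460759, Gamma_yyy = 1.408211; k3 = (-0.482737, -0.363264, 0.213138, 0.154993)
  k4: at (x, y) = (0.201167, 0.963284), (dx/dtau, dy/dtau) = (-0.477400, -0.359377); Gamma_xxx = -1.244220, Gamma_xxy = 0.612231, Gamma_xyy = -0.987926, Gamma_yxx = -2.144440, Gamma_yxy = 0.421767, Gamma_yyy = 1.468150; k4 = (-0.477400, -0.359377, 0.201087, 0.154404)
  Y <- Y + (h/6)(k1 + 2k2 + 2k3 + k4): x = 0.2012, y = 0.9633, dx/dtau = -0.4774, dy/dtau = -0.3594
step 3:
  k1: at (x, y) = (0.201173, 0.963285), (dx/dtau, dy/dtau) = (-0.477403, -0.359384); Gamma_xxx = -1.244253, Gamma_xxy = 0.612251, Gamma_xyy = -0.987947, Gamma_yxx = -2.144463, Gamma_yxy = 0.421786, Gamma_yyy = 1.468130; k1 = (-0.477403, -0.359384, 0.201094, 0.154401)
  k2: at (x, y) = (0.189238, 0.954301), (dx/dtau, dy/dtau) = (-0.472376, -0.355524); Gamma_xxx = -1.178688, Gamma_xxy = 0.568732, Gamma_xyy = -0.931023, Gamma_yxx = -2.134905, Gamma_yxy = 0.384758, Gamma_yyy = 1.524757; k2 = (-0.472376, -0.355524, 0.189663, 0.154422)
  k3: at (x, y) = (0.189363, 0.954397), (dx/dtau, dy/dtau) = (-0.472661, -0.355523); Gamma_xxx = -1.179368, Gamma_xxy = 0.569176, Gamma_xyy = -0.931602, Gamma_yxx = -2.134986, Gamma_yxy = 0.385139, Gamma_yyy = 1.524170; k3 = (-0.472661, -0.355523, 0.189942, 0.154885)
  k4: at (x, y) = (0.177540, 0.945509), (dx/dtau, dy/dtau) = (-0.467906, -0.351640); Gamma_xxx = -1.115920, Gamma_xxy = 0.528895, Gamma_xyy = -0.879474, Gamma_yxx = -2.127189, Gamma_yxy = 0.349803, Gamma_yyy = 1.577872; k4 = (-0.467906, -0.351640, 0.179020, 0.155505)
  Y <- Y + (h/6)(k1 + 2k2 + 2k3 + k4): x = 0.1775, y = 0.9455, dx/dtau = -0.4679, dy/dtau = -0.3516

Answer: x = 0.1775, y = 0.9455, dx/dtau = -0.4679, dy/dtau = -0.3516


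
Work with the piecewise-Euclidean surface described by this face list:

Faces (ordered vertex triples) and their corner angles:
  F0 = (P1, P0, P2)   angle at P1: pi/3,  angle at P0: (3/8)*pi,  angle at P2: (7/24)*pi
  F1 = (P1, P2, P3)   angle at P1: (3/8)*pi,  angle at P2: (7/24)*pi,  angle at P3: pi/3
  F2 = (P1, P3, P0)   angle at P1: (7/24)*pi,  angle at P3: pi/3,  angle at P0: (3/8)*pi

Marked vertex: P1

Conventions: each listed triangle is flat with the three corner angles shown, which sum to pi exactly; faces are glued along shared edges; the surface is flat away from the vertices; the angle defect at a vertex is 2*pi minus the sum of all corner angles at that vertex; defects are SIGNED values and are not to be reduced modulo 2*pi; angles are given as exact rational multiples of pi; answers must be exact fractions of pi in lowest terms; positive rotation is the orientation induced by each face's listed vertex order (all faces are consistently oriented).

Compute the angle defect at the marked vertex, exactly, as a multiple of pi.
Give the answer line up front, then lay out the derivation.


Answer: defect(P1) = pi

Sum of corner angles at P1: pi
defect = 2*pi - pi


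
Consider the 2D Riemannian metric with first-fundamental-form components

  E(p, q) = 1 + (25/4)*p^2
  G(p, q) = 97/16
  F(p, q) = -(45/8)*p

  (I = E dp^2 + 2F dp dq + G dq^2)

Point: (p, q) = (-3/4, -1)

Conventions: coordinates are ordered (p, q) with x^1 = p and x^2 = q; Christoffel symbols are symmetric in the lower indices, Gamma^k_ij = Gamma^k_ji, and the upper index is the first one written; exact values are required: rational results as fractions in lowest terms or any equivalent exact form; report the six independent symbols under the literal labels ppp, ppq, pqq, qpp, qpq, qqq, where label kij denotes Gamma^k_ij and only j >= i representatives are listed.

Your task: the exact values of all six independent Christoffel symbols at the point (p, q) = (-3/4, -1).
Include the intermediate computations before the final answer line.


E = 289/64, F = 135/32, G = 97/16 at the point
E_p = -75/8, E_q = 0, F_p = -45/8, F_q = 0, G_p = 0, G_q = 0
EG - F^2 = 613/64;  g^inv = (64/613) * [[97/16, -135/32], [-135/32, 289/64]]
first-kind symbols [ij,l] = (1/2)(d_i g_jl + d_j g_il - d_l g_ij): [pp,p] = E_p/2 = -75/16, [pp,q] = F_p - E_q/2 = -45/8, [pq,p] = E_q/2 = 0, [pq,q] = G_p/2 = 0, [qq,p] = F_q - G_p/2 = 0, [qq,q] = G_q/2 = 0
Gamma^p_ij = (G*[ij,p] - F*[ij,q])/(EG - F^2), Gamma^q_ij = (E*[ij,q] - F*[ij,p])/(EG - F^2)

Answer: Gamma_ppp = -300/613, Gamma_ppq = 0, Gamma_pqq = 0, Gamma_qpp = -360/613, Gamma_qpq = 0, Gamma_qqq = 0


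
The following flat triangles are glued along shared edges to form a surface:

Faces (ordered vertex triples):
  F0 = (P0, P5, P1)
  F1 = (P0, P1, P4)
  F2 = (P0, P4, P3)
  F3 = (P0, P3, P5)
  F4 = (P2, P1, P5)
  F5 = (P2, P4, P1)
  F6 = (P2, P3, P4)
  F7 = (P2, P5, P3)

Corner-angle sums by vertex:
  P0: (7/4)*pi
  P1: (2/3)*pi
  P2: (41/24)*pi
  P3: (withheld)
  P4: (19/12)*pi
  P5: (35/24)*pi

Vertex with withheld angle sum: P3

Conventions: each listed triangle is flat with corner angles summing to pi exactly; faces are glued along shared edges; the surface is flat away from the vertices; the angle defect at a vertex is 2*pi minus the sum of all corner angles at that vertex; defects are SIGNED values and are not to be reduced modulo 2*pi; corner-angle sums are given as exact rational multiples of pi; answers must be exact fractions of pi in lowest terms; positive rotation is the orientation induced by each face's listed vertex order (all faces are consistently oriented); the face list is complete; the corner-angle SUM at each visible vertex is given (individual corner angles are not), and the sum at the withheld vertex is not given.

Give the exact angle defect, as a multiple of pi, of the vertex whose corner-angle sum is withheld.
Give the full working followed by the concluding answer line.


V = 6, E = 12, F = 8; chi = V - E + F = 2
Gauss-Bonnet: total defect = 2*pi*chi = 4*pi; visible defects sum to (17/6)*pi

Answer: defect(P3) = (7/6)*pi
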